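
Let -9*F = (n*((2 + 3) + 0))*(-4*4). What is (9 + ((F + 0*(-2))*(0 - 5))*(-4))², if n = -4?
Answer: 39929761/81 ≈ 4.9296e+5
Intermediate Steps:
F = -320/9 (F = -(-4*((2 + 3) + 0))*(-4*4)/9 = -(-4*(5 + 0))*(-16)/9 = -(-4*5)*(-16)/9 = -(-20)*(-16)/9 = -⅑*320 = -320/9 ≈ -35.556)
(9 + ((F + 0*(-2))*(0 - 5))*(-4))² = (9 + ((-320/9 + 0*(-2))*(0 - 5))*(-4))² = (9 + ((-320/9 + 0)*(-5))*(-4))² = (9 - 320/9*(-5)*(-4))² = (9 + (1600/9)*(-4))² = (9 - 6400/9)² = (-6319/9)² = 39929761/81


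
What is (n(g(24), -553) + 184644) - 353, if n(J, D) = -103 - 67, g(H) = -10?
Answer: 184121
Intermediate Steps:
n(J, D) = -170
(n(g(24), -553) + 184644) - 353 = (-170 + 184644) - 353 = 184474 - 353 = 184121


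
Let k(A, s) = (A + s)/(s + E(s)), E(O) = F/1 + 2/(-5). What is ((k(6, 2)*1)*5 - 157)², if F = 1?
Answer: 3389281/169 ≈ 20055.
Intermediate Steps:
E(O) = ⅗ (E(O) = 1/1 + 2/(-5) = 1*1 + 2*(-⅕) = 1 - ⅖ = ⅗)
k(A, s) = (A + s)/(⅗ + s) (k(A, s) = (A + s)/(s + ⅗) = (A + s)/(⅗ + s))
((k(6, 2)*1)*5 - 157)² = (((5*(6 + 2)/(3 + 5*2))*1)*5 - 157)² = (((5*8/(3 + 10))*1)*5 - 157)² = (((5*8/13)*1)*5 - 157)² = (((5*(1/13)*8)*1)*5 - 157)² = (((40/13)*1)*5 - 157)² = ((40/13)*5 - 157)² = (200/13 - 157)² = (-1841/13)² = 3389281/169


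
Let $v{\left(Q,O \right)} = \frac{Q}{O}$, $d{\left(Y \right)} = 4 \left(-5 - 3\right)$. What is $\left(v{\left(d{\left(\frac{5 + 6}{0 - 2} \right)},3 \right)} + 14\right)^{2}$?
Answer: $\frac{100}{9} \approx 11.111$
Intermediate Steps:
$d{\left(Y \right)} = -32$ ($d{\left(Y \right)} = 4 \left(-8\right) = -32$)
$\left(v{\left(d{\left(\frac{5 + 6}{0 - 2} \right)},3 \right)} + 14\right)^{2} = \left(- \frac{32}{3} + 14\right)^{2} = \left(\frac{10}{3}\right)^{2} = \frac{100}{9}$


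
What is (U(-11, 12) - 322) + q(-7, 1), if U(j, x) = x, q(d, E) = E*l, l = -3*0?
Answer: -310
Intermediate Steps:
l = 0
q(d, E) = 0 (q(d, E) = E*0 = 0)
(U(-11, 12) - 322) + q(-7, 1) = (12 - 322) + 0 = -310 + 0 = -310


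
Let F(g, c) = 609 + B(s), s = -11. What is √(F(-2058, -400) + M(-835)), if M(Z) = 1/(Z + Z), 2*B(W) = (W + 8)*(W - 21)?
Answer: √1832305630/1670 ≈ 25.632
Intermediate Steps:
B(W) = (-21 + W)*(8 + W)/2 (B(W) = ((W + 8)*(W - 21))/2 = ((8 + W)*(-21 + W))/2 = ((-21 + W)*(8 + W))/2 = (-21 + W)*(8 + W)/2)
M(Z) = 1/(2*Z)
F(g, c) = 657 (F(g, c) = 609 + (-84 + (½)*(-11)² - 13/2*(-11)) = 609 + (-84 + (½)*121 + 143/2) = 609 + (-84 + 121/2 + 143/2) = 609 + 48 = 657)
√(F(-2058, -400) + M(-835)) = √(657 + (½)/(-835)) = √(657 + (½)*(-1/835)) = √(657 - 1/1670) = √(1097189/1670) = √1832305630/1670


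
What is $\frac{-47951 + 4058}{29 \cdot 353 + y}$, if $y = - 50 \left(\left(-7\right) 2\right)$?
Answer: $- \frac{43893}{10937} \approx -4.0133$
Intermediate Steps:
$y = 700$ ($y = \left(-50\right) \left(-14\right) = 700$)
$\frac{-47951 + 4058}{29 \cdot 353 + y} = \frac{-47951 + 4058}{29 \cdot 353 + 700} = - \frac{43893}{10237 + 700} = - \frac{43893}{10937}$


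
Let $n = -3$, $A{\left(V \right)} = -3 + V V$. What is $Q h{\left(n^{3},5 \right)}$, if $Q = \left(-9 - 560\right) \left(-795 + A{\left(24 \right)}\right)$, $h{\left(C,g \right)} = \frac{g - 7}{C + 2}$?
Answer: $\frac{252636}{25} \approx 10105.0$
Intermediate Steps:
$A{\left(V \right)} = -3 + V^{2}$
$h{\left(C,g \right)} = \frac{-7 + g}{2 + C}$
$Q = 126318$ ($Q = \left(-9 - 560\right) \left(-795 - \left(3 - 24^{2}\right)\right) = - 569 \left(-795 + \left(-3 + 576\right)\right) = - 569 \left(-795 + 573\right) = \left(-569\right) \left(-222\right) = 126318$)
$Q h{\left(n^{3},5 \right)} = 126318 \frac{-7 + 5}{2 + \left(-3\right)^{3}} = 126318 \frac{1}{2 - 27} \left(-2\right) = 126318 \frac{1}{-25} \left(-2\right) = 126318 \left(\left(- \frac{1}{25}\right) \left(-2\right)\right) = 126318 \cdot \frac{2}{25} = \frac{252636}{25}$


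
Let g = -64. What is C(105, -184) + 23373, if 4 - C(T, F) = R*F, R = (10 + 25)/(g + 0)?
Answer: 186211/8 ≈ 23276.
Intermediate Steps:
R = -35/64 (R = (10 + 25)/(-64 + 0) = 35/(-64) = 35*(-1/64) = -35/64 ≈ -0.54688)
C(T, F) = 4 + 35*F/64 (C(T, F) = 4 - (-35)*F/64 = 4 + 35*F/64)
C(105, -184) + 23373 = (4 + (35/64)*(-184)) + 23373 = (4 - 805/8) + 23373 = -773/8 + 23373 = 186211/8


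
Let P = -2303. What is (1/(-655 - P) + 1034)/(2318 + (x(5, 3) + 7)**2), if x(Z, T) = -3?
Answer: 568011/1282144 ≈ 0.44302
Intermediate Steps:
(1/(-655 - P) + 1034)/(2318 + (x(5, 3) + 7)**2) = (1/(-655 - 1*(-2303)) + 1034)/(2318 + (-3 + 7)**2) = (1/(-655 + 2303) + 1034)/(2318 + 4**2) = (1/1648 + 1034)/(2318 + 16) = (1/1648 + 1034)/2334 = (1704033/1648)*(1/2334) = 568011/1282144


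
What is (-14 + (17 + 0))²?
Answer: 9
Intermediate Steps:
(-14 + (17 + 0))² = (-14 + 17)² = 3² = 9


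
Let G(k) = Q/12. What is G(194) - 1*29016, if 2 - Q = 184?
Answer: -174187/6 ≈ -29031.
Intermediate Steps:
Q = -182 (Q = 2 - 1*184 = 2 - 184 = -182)
G(k) = -91/6 (G(k) = -182/12 = -182*1/12 = -91/6)
G(194) - 1*29016 = -91/6 - 1*29016 = -91/6 - 29016 = -174187/6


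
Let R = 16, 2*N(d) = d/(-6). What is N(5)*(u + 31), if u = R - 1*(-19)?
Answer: -55/2 ≈ -27.500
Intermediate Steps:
N(d) = -d/12 (N(d) = (d/(-6))/2 = (d*(-1/6))/2 = (-d/6)/2 = -d/12)
u = 35 (u = 16 - 1*(-19) = 16 + 19 = 35)
N(5)*(u + 31) = (-1/12*5)*(35 + 31) = -5/12*66 = -55/2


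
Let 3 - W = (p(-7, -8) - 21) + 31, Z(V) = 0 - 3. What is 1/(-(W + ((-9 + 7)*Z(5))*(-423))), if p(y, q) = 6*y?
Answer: 1/2503 ≈ 0.00039952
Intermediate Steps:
Z(V) = -3
W = 35 (W = 3 - ((6*(-7) - 21) + 31) = 3 - ((-42 - 21) + 31) = 3 - (-63 + 31) = 3 - 1*(-32) = 3 + 32 = 35)
1/(-(W + ((-9 + 7)*Z(5))*(-423))) = 1/(-(35 + ((-9 + 7)*(-3))*(-423))) = 1/(-(35 - 2*(-3)*(-423))) = 1/(-(35 + 6*(-423))) = 1/(-(35 - 2538)) = 1/(-1*(-2503)) = 1/2503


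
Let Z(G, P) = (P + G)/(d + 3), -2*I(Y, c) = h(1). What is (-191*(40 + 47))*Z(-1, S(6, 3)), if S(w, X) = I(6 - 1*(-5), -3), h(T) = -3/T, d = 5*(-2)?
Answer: 16617/14 ≈ 1186.9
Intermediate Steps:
d = -10
I(Y, c) = 3/2 (I(Y, c) = -(-3)/(2*1) = -(-3)/2 = -½*(-3) = 3/2)
S(w, X) = 3/2
Z(G, P) = -G/7 - P/7 (Z(G, P) = (P + G)/(-10 + 3) = (G + P)/(-7) = (G + P)*(-⅐) = -G/7 - P/7)
(-191*(40 + 47))*Z(-1, S(6, 3)) = (-191*(40 + 47))*(-⅐*(-1) - ⅐*3/2) = (-191*87)*(⅐ - 3/14) = -16617*(-1/14) = 16617/14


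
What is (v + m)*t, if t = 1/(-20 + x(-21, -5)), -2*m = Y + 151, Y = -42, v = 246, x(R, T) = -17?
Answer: -383/74 ≈ -5.1757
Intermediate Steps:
m = -109/2 (m = -(-42 + 151)/2 = -1/2*109 = -109/2 ≈ -54.500)
t = -1/37 (t = 1/(-20 - 17) = 1/(-37) = -1/37 ≈ -0.027027)
(v + m)*t = (246 - 109/2)*(-1/37) = (383/2)*(-1/37) = -383/74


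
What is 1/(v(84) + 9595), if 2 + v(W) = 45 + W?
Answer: 1/9722 ≈ 0.00010286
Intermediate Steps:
v(W) = 43 + W (v(W) = -2 + (45 + W) = 43 + W)
1/(v(84) + 9595) = 1/((43 + 84) + 9595) = 1/(127 + 9595) = 1/9722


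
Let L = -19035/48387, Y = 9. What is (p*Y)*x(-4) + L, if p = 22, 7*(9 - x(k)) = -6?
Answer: 220309983/112903 ≈ 1951.3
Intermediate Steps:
x(k) = 69/7 (x(k) = 9 - 1/7*(-6) = 9 + 6/7 = 69/7)
L = -6345/16129 (L = -19035*1/48387 = -6345/16129 ≈ -0.39339)
(p*Y)*x(-4) + L = (22*9)*(69/7) - 6345/16129 = 198*(69/7) - 6345/16129 = 13662/7 - 6345/16129 = 220309983/112903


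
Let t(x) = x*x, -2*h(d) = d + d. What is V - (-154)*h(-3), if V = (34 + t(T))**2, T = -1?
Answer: 1687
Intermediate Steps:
h(d) = -d (h(d) = -(d + d)/2 = -d)
t(x) = x**2
V = 1225 (V = (34 + (-1)**2)**2 = (34 + 1)**2 = 35**2 = 1225)
V - (-154)*h(-3) = 1225 - (-154)*(-1*(-3)) = 1225 - (-154)*3 = 1225 - 1*(-462) = 1225 + 462 = 1687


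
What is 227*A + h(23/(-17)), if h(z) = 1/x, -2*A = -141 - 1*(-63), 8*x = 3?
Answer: 26567/3 ≈ 8855.7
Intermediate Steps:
x = 3/8 (x = (⅛)*3 = 3/8 ≈ 0.37500)
A = 39 (A = -(-141 - 1*(-63))/2 = -(-141 + 63)/2 = -½*(-78) = 39)
h(z) = 8/3 (h(z) = 1/(3/8) = 8/3)
227*A + h(23/(-17)) = 227*39 + 8/3 = 8853 + 8/3 = 26567/3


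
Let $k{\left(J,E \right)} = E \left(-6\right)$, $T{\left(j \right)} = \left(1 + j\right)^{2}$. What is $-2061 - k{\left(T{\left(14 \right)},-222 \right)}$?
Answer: $-3393$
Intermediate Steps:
$k{\left(J,E \right)} = - 6 E$
$-2061 - k{\left(T{\left(14 \right)},-222 \right)} = -2061 - \left(-6\right) \left(-222\right) = -2061 - 1332 = -3393$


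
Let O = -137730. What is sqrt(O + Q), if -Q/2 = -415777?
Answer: 8*sqrt(10841) ≈ 832.96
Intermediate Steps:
Q = 831554 (Q = -2*(-415777) = 831554)
sqrt(O + Q) = sqrt(-137730 + 831554) = sqrt(693824) = 8*sqrt(10841)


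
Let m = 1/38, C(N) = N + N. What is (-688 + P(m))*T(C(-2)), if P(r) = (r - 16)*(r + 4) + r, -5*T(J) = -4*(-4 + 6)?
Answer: -434522/361 ≈ -1203.7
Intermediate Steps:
C(N) = 2*N
m = 1/38 ≈ 0.026316
T(J) = 8/5 (T(J) = -(-4)*(-4 + 6)/5 = -(-4)*2/5 = -⅕*(-8) = 8/5)
P(r) = r + (-16 + r)*(4 + r) (P(r) = (-16 + r)*(4 + r) + r = r + (-16 + r)*(4 + r))
(-688 + P(m))*T(C(-2)) = (-688 + (-64 + (1/38)² - 11*1/38))*(8/5) = (-688 + (-64 + 1/1444 - 11/38))*(8/5) = (-688 - 92833/1444)*(8/5) = -1086305/1444*8/5 = -434522/361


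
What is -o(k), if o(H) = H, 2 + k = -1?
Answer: 3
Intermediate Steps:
k = -3 (k = -2 - 1 = -3)
-o(k) = -1*(-3) = 3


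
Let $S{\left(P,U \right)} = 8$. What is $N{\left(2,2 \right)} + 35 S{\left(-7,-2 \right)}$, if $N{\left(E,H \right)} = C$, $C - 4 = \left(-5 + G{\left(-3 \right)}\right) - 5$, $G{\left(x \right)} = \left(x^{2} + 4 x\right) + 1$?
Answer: $272$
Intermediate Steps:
$G{\left(x \right)} = 1 + x^{2} + 4 x$
$C = -8$ ($C = 4 + \left(\left(-5 + \left(1 + \left(-3\right)^{2} + 4 \left(-3\right)\right)\right) - 5\right) = 4 + \left(\left(-5 + \left(1 + 9 - 12\right)\right) - 5\right) = 4 - 12 = -8$)
$N{\left(E,H \right)} = -8$
$N{\left(2,2 \right)} + 35 S{\left(-7,-2 \right)} = -8 + 35 \cdot 8 = -8 + 280 = 272$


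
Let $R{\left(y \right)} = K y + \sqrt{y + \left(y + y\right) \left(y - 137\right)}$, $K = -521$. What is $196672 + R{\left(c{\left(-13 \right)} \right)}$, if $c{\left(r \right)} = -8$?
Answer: $200840 + 34 \sqrt{2} \approx 2.0089 \cdot 10^{5}$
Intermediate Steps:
$R{\left(y \right)} = \sqrt{y + 2 y \left(-137 + y\right)} - 521 y$ ($R{\left(y \right)} = - 521 y + \sqrt{y + \left(y + y\right) \left(y - 137\right)} = - 521 y + \sqrt{y + 2 y \left(-137 + y\right)} = \sqrt{y + 2 y \left(-137 + y\right)} - 521 y$)
$196672 + R{\left(c{\left(-13 \right)} \right)} = 196672 + \left(\sqrt{- 8 \left(-273 + 2 \left(-8\right)\right)} - -4168\right) = 196672 + \left(\sqrt{- 8 \left(-273 - 16\right)} + 4168\right) = 196672 + \left(\sqrt{\left(-8\right) \left(-289\right)} + 4168\right) = 196672 + \left(\sqrt{2312} + 4168\right) = 196672 + \left(34 \sqrt{2} + 4168\right) = 196672 + \left(4168 + 34 \sqrt{2}\right) = 200840 + 34 \sqrt{2}$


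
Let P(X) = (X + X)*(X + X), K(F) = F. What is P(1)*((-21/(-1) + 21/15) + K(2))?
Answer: 488/5 ≈ 97.600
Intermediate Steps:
P(X) = 4*X² (P(X) = (2*X)*(2*X) = 4*X²)
P(1)*((-21/(-1) + 21/15) + K(2)) = (4*1²)*((-21/(-1) + 21/15) + 2) = (4*1)*((-21*(-1) + 21*(1/15)) + 2) = 4*((21 + 7/5) + 2) = 4*(112/5 + 2) = 4*(122/5) = 488/5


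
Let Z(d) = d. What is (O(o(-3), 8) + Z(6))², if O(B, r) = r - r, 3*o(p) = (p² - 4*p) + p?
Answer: 36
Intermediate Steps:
o(p) = -p + p²/3 (o(p) = ((p² - 4*p) + p)/3 = (p² - 3*p)/3 = -p + p²/3)
O(B, r) = 0
(O(o(-3), 8) + Z(6))² = (0 + 6)² = 6² = 36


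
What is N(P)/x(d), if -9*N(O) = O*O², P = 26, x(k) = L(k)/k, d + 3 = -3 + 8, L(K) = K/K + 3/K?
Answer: -70304/45 ≈ -1562.3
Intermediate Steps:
L(K) = 1 + 3/K
d = 2 (d = -3 + (-3 + 8) = -3 + 5 = 2)
x(k) = (3 + k)/k² (x(k) = ((3 + k)/k)/k = (3 + k)/k²)
N(O) = -O³/9 (N(O) = -O*O²/9 = -O³/9)
N(P)/x(d) = (-⅑*26³)/(((3 + 2)/2²)) = (-⅑*17576)/(((¼)*5)) = -17576/(9*5/4) = -17576/9*⅘ = -70304/45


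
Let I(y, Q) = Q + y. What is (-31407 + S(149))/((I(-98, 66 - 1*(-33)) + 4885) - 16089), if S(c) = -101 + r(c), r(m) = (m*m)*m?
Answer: -3276441/11203 ≈ -292.46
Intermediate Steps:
r(m) = m³ (r(m) = m²*m = m³)
S(c) = -101 + c³
(-31407 + S(149))/((I(-98, 66 - 1*(-33)) + 4885) - 16089) = (-31407 + (-101 + 149³))/((((66 - 1*(-33)) - 98) + 4885) - 16089) = (-31407 + (-101 + 3307949))/((((66 + 33) - 98) + 4885) - 16089) = (-31407 + 3307848)/(((99 - 98) + 4885) - 16089) = 3276441/((1 + 4885) - 16089) = 3276441/(4886 - 16089) = 3276441/(-11203) = 3276441*(-1/11203) = -3276441/11203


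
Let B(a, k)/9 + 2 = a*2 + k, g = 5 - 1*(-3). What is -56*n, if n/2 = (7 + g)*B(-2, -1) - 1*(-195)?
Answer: 84000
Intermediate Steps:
g = 8 (g = 5 + 3 = 8)
B(a, k) = -18 + 9*k + 18*a (B(a, k) = -18 + 9*(a*2 + k) = -18 + 9*(2*a + k) = -18 + 9*(k + 2*a) = -18 + (9*k + 18*a) = -18 + 9*k + 18*a)
n = -1500 (n = 2*((7 + 8)*(-18 + 9*(-1) + 18*(-2)) - 1*(-195)) = 2*(15*(-18 - 9 - 36) + 195) = 2*(15*(-63) + 195) = 2*(-945 + 195) = 2*(-750) = -1500)
-56*n = -56*(-1500) = 84000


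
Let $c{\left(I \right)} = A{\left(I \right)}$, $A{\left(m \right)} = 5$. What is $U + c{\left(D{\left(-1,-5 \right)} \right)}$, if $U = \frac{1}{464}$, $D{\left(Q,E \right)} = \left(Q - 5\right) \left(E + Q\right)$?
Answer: $\frac{2321}{464} \approx 5.0022$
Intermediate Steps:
$D{\left(Q,E \right)} = \left(-5 + Q\right) \left(E + Q\right)$
$c{\left(I \right)} = 5$
$U = \frac{1}{464} \approx 0.0021552$
$U + c{\left(D{\left(-1,-5 \right)} \right)} = \frac{1}{464} + 5 = \frac{2321}{464}$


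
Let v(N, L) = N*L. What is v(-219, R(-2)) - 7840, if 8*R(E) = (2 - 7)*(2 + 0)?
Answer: -30265/4 ≈ -7566.3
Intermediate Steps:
R(E) = -5/4 (R(E) = ((2 - 7)*(2 + 0))/8 = (-5*2)/8 = (1/8)*(-10) = -5/4)
v(N, L) = L*N
v(-219, R(-2)) - 7840 = -5/4*(-219) - 7840 = 1095/4 - 7840 = -30265/4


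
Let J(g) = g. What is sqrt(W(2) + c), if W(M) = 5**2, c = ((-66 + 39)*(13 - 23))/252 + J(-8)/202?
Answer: sqrt(52047926)/1414 ≈ 5.1021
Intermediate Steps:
c = 1459/1414 (c = ((-66 + 39)*(13 - 23))/252 - 8/202 = -27*(-10)*(1/252) - 8*1/202 = 270*(1/252) - 4/101 = 15/14 - 4/101 = 1459/1414 ≈ 1.0318)
W(M) = 25
sqrt(W(2) + c) = sqrt(25 + 1459/1414) = sqrt(36809/1414) = sqrt(52047926)/1414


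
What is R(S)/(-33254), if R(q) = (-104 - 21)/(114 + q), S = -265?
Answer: -125/5021354 ≈ -2.4894e-5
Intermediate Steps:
R(q) = -125/(114 + q)
R(S)/(-33254) = -125/(114 - 265)/(-33254) = -125/(-151)*(-1/33254) = -125*(-1/151)*(-1/33254) = (125/151)*(-1/33254) = -125/5021354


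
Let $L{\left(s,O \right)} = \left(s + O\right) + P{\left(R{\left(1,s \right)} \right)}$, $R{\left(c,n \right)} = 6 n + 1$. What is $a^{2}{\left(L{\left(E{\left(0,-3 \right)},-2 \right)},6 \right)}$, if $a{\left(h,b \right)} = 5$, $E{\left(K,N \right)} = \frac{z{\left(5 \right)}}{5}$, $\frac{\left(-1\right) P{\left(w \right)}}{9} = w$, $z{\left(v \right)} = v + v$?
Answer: $25$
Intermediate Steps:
$z{\left(v \right)} = 2 v$
$R{\left(c,n \right)} = 1 + 6 n$
$P{\left(w \right)} = - 9 w$
$E{\left(K,N \right)} = 2$ ($E{\left(K,N \right)} = \frac{2 \cdot 5}{5} = 10 \cdot \frac{1}{5} = 2$)
$L{\left(s,O \right)} = -9 + O - 53 s$ ($L{\left(s,O \right)} = \left(s + O\right) - 9 \left(1 + 6 s\right) = \left(O + s\right) - \left(9 + 54 s\right) = -9 + O - 53 s$)
$a^{2}{\left(L{\left(E{\left(0,-3 \right)},-2 \right)},6 \right)} = 5^{2} = 25$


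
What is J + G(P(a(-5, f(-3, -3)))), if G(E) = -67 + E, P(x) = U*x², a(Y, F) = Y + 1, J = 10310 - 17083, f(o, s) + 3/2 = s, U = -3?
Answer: -6888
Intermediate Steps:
f(o, s) = -3/2 + s
J = -6773
a(Y, F) = 1 + Y
P(x) = -3*x²
J + G(P(a(-5, f(-3, -3)))) = -6773 + (-67 - 3*(1 - 5)²) = -6773 + (-67 - 3*(-4)²) = -6773 + (-67 - 3*16) = -6773 + (-67 - 48) = -6773 - 115 = -6888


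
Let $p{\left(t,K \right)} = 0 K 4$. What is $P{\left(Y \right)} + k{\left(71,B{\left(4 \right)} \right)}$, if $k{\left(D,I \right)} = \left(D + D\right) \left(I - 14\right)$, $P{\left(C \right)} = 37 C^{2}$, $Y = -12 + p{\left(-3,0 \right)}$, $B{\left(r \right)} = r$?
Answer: $3908$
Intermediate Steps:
$p{\left(t,K \right)} = 0$ ($p{\left(t,K \right)} = 0 \cdot 4 = 0$)
$Y = -12$ ($Y = -12 + 0 = -12$)
$k{\left(D,I \right)} = 2 D \left(-14 + I\right)$
$P{\left(Y \right)} + k{\left(71,B{\left(4 \right)} \right)} = 37 \left(-12\right)^{2} + 2 \cdot 71 \left(-14 + 4\right) = 37 \cdot 144 + 2 \cdot 71 \left(-10\right) = 5328 - 1420 = 3908$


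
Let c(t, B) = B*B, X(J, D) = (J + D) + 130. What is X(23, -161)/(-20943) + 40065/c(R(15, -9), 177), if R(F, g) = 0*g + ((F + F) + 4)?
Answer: 93259103/72902583 ≈ 1.2792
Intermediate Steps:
X(J, D) = 130 + D + J (X(J, D) = (D + J) + 130 = 130 + D + J)
R(F, g) = 4 + 2*F (R(F, g) = 0 + (2*F + 4) = 0 + (4 + 2*F) = 4 + 2*F)
c(t, B) = B**2
X(23, -161)/(-20943) + 40065/c(R(15, -9), 177) = (130 - 161 + 23)/(-20943) + 40065/(177**2) = -8*(-1/20943) + 40065/31329 = 8/20943 + 40065*(1/31329) = 8/20943 + 13355/10443 = 93259103/72902583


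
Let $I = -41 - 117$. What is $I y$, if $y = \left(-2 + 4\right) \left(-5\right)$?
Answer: $1580$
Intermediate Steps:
$I = -158$ ($I = -41 - 117 = -158$)
$y = -10$ ($y = 2 \left(-5\right) = -10$)
$I y = \left(-158\right) \left(-10\right) = 1580$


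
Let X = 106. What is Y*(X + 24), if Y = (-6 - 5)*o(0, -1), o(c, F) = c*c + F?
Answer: 1430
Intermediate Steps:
o(c, F) = F + c² (o(c, F) = c² + F = F + c²)
Y = 11 (Y = (-6 - 5)*(-1 + 0²) = -11*(-1 + 0) = -11*(-1) = 11)
Y*(X + 24) = 11*(106 + 24) = 11*130 = 1430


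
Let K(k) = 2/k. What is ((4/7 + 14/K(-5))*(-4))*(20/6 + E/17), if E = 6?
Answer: 181232/357 ≈ 507.65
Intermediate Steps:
((4/7 + 14/K(-5))*(-4))*(20/6 + E/17) = ((4/7 + 14/((2/(-5))))*(-4))*(20/6 + 6/17) = ((4*(⅐) + 14/((2*(-⅕))))*(-4))*(20*(⅙) + 6*(1/17)) = ((4/7 + 14/(-⅖))*(-4))*(10/3 + 6/17) = ((4/7 + 14*(-5/2))*(-4))*(188/51) = ((4/7 - 35)*(-4))*(188/51) = -241/7*(-4)*(188/51) = (964/7)*(188/51) = 181232/357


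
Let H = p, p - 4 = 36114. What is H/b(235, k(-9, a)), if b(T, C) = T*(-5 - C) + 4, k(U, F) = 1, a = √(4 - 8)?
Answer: -18059/703 ≈ -25.688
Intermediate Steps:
a = 2*I (a = √(-4) = 2*I ≈ 2.0*I)
p = 36118 (p = 4 + 36114 = 36118)
b(T, C) = 4 + T*(-5 - C)
H = 36118
H/b(235, k(-9, a)) = 36118/(4 - 5*235 - 1*1*235) = 36118/(4 - 1175 - 235) = 36118/(-1406) = 36118*(-1/1406) = -18059/703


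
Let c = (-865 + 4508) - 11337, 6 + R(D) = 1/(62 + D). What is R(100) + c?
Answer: -1247399/162 ≈ -7700.0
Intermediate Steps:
R(D) = -6 + 1/(62 + D)
c = -7694 (c = 3643 - 11337 = -7694)
R(100) + c = (-371 - 6*100)/(62 + 100) - 7694 = (-371 - 600)/162 - 7694 = (1/162)*(-971) - 7694 = -971/162 - 7694 = -1247399/162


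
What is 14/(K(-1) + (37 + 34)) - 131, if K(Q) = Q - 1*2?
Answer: -4447/34 ≈ -130.79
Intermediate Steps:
K(Q) = -2 + Q (K(Q) = Q - 2 = -2 + Q)
14/(K(-1) + (37 + 34)) - 131 = 14/((-2 - 1) + (37 + 34)) - 131 = 14/(-3 + 71) - 131 = 14/68 - 131 = 14*(1/68) - 131 = 7/34 - 131 = -4447/34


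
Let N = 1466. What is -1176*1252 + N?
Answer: -1470886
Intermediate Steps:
-1176*1252 + N = -1176*1252 + 1466 = -1472352 + 1466 = -1470886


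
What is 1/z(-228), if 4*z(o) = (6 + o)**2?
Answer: 1/12321 ≈ 8.1162e-5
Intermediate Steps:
z(o) = (6 + o)**2/4
1/z(-228) = 1/((6 - 228)**2/4) = 1/((1/4)*(-222)**2) = 1/((1/4)*49284) = 1/12321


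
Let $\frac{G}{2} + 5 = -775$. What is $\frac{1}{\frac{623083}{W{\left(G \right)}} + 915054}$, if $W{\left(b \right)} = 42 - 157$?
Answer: $\frac{115}{104608127} \approx 1.0993 \cdot 10^{-6}$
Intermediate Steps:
$G = -1560$ ($G = -10 + 2 \left(-775\right) = -10 - 1550 = -1560$)
$W{\left(b \right)} = -115$ ($W{\left(b \right)} = 42 - 157 = -115$)
$\frac{1}{\frac{623083}{W{\left(G \right)}} + 915054} = \frac{1}{\frac{623083}{-115} + 915054} = \frac{1}{623083 \left(- \frac{1}{115}\right) + 915054} = \frac{1}{- \frac{623083}{115} + 915054} = \frac{1}{\frac{104608127}{115}} = \frac{115}{104608127}$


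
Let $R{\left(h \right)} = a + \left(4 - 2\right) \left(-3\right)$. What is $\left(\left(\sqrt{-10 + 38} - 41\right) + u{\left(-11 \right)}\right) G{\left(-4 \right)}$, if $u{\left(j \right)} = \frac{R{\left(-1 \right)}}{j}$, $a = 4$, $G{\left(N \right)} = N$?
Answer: $\frac{1796}{11} - 8 \sqrt{7} \approx 142.11$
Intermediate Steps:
$R{\left(h \right)} = -2$ ($R{\left(h \right)} = 4 + \left(4 - 2\right) \left(-3\right) = 4 + 2 \left(-3\right) = 4 - 6 = -2$)
$u{\left(j \right)} = - \frac{2}{j}$
$\left(\left(\sqrt{-10 + 38} - 41\right) + u{\left(-11 \right)}\right) G{\left(-4 \right)} = \left(\left(\sqrt{-10 + 38} - 41\right) - \frac{2}{-11}\right) \left(-4\right) = \left(\left(\sqrt{28} - 41\right) - - \frac{2}{11}\right) \left(-4\right) = \left(\left(2 \sqrt{7} - 41\right) + \frac{2}{11}\right) \left(-4\right) = \left(\left(-41 + 2 \sqrt{7}\right) + \frac{2}{11}\right) \left(-4\right) = \left(- \frac{449}{11} + 2 \sqrt{7}\right) \left(-4\right) = \frac{1796}{11} - 8 \sqrt{7}$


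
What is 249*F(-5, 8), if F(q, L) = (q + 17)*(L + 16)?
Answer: 71712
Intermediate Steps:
F(q, L) = (16 + L)*(17 + q) (F(q, L) = (17 + q)*(16 + L) = (16 + L)*(17 + q))
249*F(-5, 8) = 249*(272 + 16*(-5) + 17*8 + 8*(-5)) = 249*(272 - 80 + 136 - 40) = 249*288 = 71712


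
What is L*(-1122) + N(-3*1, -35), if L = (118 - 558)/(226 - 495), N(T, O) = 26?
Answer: -486686/269 ≈ -1809.2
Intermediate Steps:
L = 440/269 (L = -440/(-269) = -440*(-1/269) = 440/269 ≈ 1.6357)
L*(-1122) + N(-3*1, -35) = (440/269)*(-1122) + 26 = -493680/269 + 26 = -486686/269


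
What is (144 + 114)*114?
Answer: 29412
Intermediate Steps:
(144 + 114)*114 = 258*114 = 29412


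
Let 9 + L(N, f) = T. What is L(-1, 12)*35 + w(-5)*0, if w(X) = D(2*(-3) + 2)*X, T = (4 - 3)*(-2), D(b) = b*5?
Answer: -385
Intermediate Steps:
D(b) = 5*b
T = -2 (T = 1*(-2) = -2)
L(N, f) = -11 (L(N, f) = -9 - 2 = -11)
w(X) = -20*X (w(X) = (5*(2*(-3) + 2))*X = (5*(-6 + 2))*X = (5*(-4))*X = -20*X)
L(-1, 12)*35 + w(-5)*0 = -11*35 - 20*(-5)*0 = -385 + 100*0 = -385 + 0 = -385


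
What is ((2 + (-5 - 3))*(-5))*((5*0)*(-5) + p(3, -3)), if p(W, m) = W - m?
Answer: 180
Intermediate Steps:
((2 + (-5 - 3))*(-5))*((5*0)*(-5) + p(3, -3)) = ((2 + (-5 - 3))*(-5))*((5*0)*(-5) + (3 - 1*(-3))) = ((2 - 8)*(-5))*(0*(-5) + (3 + 3)) = (-6*(-5))*(0 + 6) = 30*6 = 180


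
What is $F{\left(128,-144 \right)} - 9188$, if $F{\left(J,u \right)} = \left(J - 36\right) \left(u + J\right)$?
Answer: $-10660$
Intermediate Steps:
$F{\left(J,u \right)} = \left(-36 + J\right) \left(J + u\right)$
$F{\left(128,-144 \right)} - 9188 = \left(128^{2} - 4608 - -5184 + 128 \left(-144\right)\right) - 9188 = \left(16384 - 4608 + 5184 - 18432\right) - 9188 = -1472 - 9188 = -10660$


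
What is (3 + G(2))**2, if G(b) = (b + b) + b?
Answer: 81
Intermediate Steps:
G(b) = 3*b (G(b) = 2*b + b = 3*b)
(3 + G(2))**2 = (3 + 3*2)**2 = (3 + 6)**2 = 9**2 = 81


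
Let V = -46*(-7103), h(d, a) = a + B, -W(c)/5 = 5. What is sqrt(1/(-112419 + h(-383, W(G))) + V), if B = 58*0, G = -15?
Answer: sqrt(1032790484559481)/56222 ≈ 571.61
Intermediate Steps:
W(c) = -25 (W(c) = -5*5 = -25)
B = 0
h(d, a) = a (h(d, a) = a + 0 = a)
V = 326738
sqrt(1/(-112419 + h(-383, W(G))) + V) = sqrt(1/(-112419 - 25) + 326738) = sqrt(1/(-112444) + 326738) = sqrt(-1/112444 + 326738) = sqrt(36739727671/112444) = sqrt(1032790484559481)/56222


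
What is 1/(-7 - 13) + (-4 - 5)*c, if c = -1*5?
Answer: 899/20 ≈ 44.950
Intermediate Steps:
c = -5
1/(-7 - 13) + (-4 - 5)*c = 1/(-7 - 13) + (-4 - 5)*(-5) = 1/(-20) - 9*(-5) = -1/20 + 45 = 899/20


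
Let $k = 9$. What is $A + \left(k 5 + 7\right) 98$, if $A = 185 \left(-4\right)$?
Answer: $4356$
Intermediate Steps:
$A = -740$
$A + \left(k 5 + 7\right) 98 = -740 + \left(9 \cdot 5 + 7\right) 98 = -740 + \left(45 + 7\right) 98 = -740 + 52 \cdot 98 = -740 + 5096 = 4356$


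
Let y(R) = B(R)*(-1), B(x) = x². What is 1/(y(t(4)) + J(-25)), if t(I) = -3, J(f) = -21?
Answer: -1/30 ≈ -0.033333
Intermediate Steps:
y(R) = -R² (y(R) = R²*(-1) = -R²)
1/(y(t(4)) + J(-25)) = 1/(-1*(-3)² - 21) = 1/(-1*9 - 21) = 1/(-9 - 21) = 1/(-30) = -1/30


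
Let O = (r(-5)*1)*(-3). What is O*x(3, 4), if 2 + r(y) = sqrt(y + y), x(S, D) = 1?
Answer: 6 - 3*I*sqrt(10) ≈ 6.0 - 9.4868*I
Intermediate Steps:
r(y) = -2 + sqrt(2)*sqrt(y) (r(y) = -2 + sqrt(y + y) = -2 + sqrt(2*y) = -2 + sqrt(2)*sqrt(y))
O = 6 - 3*I*sqrt(10) (O = ((-2 + sqrt(2)*sqrt(-5))*1)*(-3) = ((-2 + sqrt(2)*(I*sqrt(5)))*1)*(-3) = ((-2 + I*sqrt(10))*1)*(-3) = (-2 + I*sqrt(10))*(-3) = 6 - 3*I*sqrt(10) ≈ 6.0 - 9.4868*I)
O*x(3, 4) = (6 - 3*I*sqrt(10))*1 = 6 - 3*I*sqrt(10)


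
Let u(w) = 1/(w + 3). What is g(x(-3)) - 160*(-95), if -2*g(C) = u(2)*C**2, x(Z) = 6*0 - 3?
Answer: 151991/10 ≈ 15199.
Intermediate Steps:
u(w) = 1/(3 + w)
x(Z) = -3 (x(Z) = 0 - 3 = -3)
g(C) = -C**2/10 (g(C) = -C**2/(2*(3 + 2)) = -C**2/(2*5) = -C**2/10)
g(x(-3)) - 160*(-95) = -1/10*(-3)**2 - 160*(-95) = -1/10*9 + 15200 = -9/10 + 15200 = 151991/10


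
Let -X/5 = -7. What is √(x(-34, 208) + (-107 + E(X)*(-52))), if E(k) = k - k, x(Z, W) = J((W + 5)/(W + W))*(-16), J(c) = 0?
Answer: I*√107 ≈ 10.344*I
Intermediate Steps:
X = 35 (X = -5*(-7) = 35)
x(Z, W) = 0 (x(Z, W) = 0*(-16) = 0)
E(k) = 0
√(x(-34, 208) + (-107 + E(X)*(-52))) = √(0 + (-107 + 0*(-52))) = √(0 + (-107 + 0)) = √(0 - 107) = √(-107) = I*√107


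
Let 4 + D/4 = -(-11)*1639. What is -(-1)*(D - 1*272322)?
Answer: -200222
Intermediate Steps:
D = 72100 (D = -16 + 4*(-(-11)*1639) = -16 + 4*(-1*(-18029)) = -16 + 4*18029 = -16 + 72116 = 72100)
-(-1)*(D - 1*272322) = -(-1)*(72100 - 1*272322) = -(-1)*(72100 - 272322) = -(-1)*(-200222) = -1*200222 = -200222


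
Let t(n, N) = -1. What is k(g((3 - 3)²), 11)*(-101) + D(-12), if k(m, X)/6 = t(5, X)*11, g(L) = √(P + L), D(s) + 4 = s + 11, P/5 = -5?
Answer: 6661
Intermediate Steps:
P = -25 (P = 5*(-5) = -25)
D(s) = 7 + s (D(s) = -4 + (s + 11) = -4 + (11 + s) = 7 + s)
g(L) = √(-25 + L)
k(m, X) = -66 (k(m, X) = 6*(-1*11) = 6*(-11) = -66)
k(g((3 - 3)²), 11)*(-101) + D(-12) = -66*(-101) + (7 - 12) = 6666 - 5 = 6661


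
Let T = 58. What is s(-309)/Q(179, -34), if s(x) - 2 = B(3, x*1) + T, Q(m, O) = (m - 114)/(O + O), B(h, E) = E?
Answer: 16932/65 ≈ 260.49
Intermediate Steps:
Q(m, O) = (-114 + m)/(2*O) (Q(m, O) = (-114 + m)/((2*O)) = (-114 + m)*(1/(2*O)) = (-114 + m)/(2*O))
s(x) = 60 + x (s(x) = 2 + (x*1 + 58) = 2 + (x + 58) = 2 + (58 + x) = 60 + x)
s(-309)/Q(179, -34) = (60 - 309)/(((½)*(-114 + 179)/(-34))) = -249/((½)*(-1/34)*65) = -249/(-65/68) = -249*(-68/65) = 16932/65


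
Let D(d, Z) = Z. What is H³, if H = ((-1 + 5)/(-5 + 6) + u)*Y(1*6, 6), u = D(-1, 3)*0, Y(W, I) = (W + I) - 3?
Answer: 46656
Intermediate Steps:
Y(W, I) = -3 + I + W (Y(W, I) = (I + W) - 3 = -3 + I + W)
u = 0 (u = 3*0 = 0)
H = 36 (H = ((-1 + 5)/(-5 + 6) + 0)*(-3 + 6 + 1*6) = (4/1 + 0)*(-3 + 6 + 6) = (4*1 + 0)*9 = (4 + 0)*9 = 4*9 = 36)
H³ = 36³ = 46656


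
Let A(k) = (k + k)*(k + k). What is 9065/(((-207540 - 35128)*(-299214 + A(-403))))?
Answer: -9065/85036205896 ≈ -1.0660e-7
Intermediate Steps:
A(k) = 4*k² (A(k) = (2*k)*(2*k) = 4*k²)
9065/(((-207540 - 35128)*(-299214 + A(-403)))) = 9065/(((-207540 - 35128)*(-299214 + 4*(-403)²))) = 9065/((-242668*(-299214 + 4*162409))) = 9065/((-242668*(-299214 + 649636))) = 9065/((-242668*350422)) = 9065/(-85036205896) = 9065*(-1/85036205896) = -9065/85036205896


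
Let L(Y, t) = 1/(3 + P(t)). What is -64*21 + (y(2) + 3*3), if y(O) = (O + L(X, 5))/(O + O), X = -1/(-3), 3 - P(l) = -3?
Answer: -48041/36 ≈ -1334.5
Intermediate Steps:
P(l) = 6 (P(l) = 3 - 1*(-3) = 3 + 3 = 6)
X = 1/3 (X = -1*(-1/3) = 1/3 ≈ 0.33333)
L(Y, t) = 1/9 (L(Y, t) = 1/(3 + 6) = 1/9)
y(O) = (1/9 + O)/(2*O) (y(O) = (O + 1/9)/(O + O) = (1/9 + O)/((2*O)) = (1/9 + O)*(1/(2*O)) = (1/9 + O)/(2*O))
-64*21 + (y(2) + 3*3) = -64*21 + ((1/18)*(1 + 9*2)/2 + 3*3) = -1344 + ((1/18)*(1/2)*(1 + 18) + 9) = -1344 + ((1/18)*(1/2)*19 + 9) = -1344 + (19/36 + 9) = -1344 + 343/36 = -48041/36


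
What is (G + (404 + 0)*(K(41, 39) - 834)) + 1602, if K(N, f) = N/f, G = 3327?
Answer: -12931709/39 ≈ -3.3158e+5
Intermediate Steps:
(G + (404 + 0)*(K(41, 39) - 834)) + 1602 = (3327 + (404 + 0)*(41/39 - 834)) + 1602 = (3327 + 404*(41*(1/39) - 834)) + 1602 = (3327 + 404*(41/39 - 834)) + 1602 = (3327 + 404*(-32485/39)) + 1602 = (3327 - 13123940/39) + 1602 = -12994187/39 + 1602 = -12931709/39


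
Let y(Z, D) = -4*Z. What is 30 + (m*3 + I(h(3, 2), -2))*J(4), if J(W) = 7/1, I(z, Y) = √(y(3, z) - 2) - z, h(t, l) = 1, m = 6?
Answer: 149 + 7*I*√14 ≈ 149.0 + 26.192*I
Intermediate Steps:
I(z, Y) = -z + I*√14 (I(z, Y) = √(-4*3 - 2) - z = √(-12 - 2) - z = √(-14) - z = I*√14 - z = -z + I*√14)
J(W) = 7 (J(W) = 7*1 = 7)
30 + (m*3 + I(h(3, 2), -2))*J(4) = 30 + (6*3 + (-1*1 + I*√14))*7 = 30 + (18 + (-1 + I*√14))*7 = 30 + (17 + I*√14)*7 = 30 + (119 + 7*I*√14) = 149 + 7*I*√14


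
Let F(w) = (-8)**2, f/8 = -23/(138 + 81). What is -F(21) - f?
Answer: -13832/219 ≈ -63.160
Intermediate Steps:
f = -184/219 (f = 8*(-23/(138 + 81)) = 8*(-23/219) = -184/219 ≈ -0.84018)
F(w) = 64
-F(21) - f = -1*64 - 1*(-184/219) = -64 + 184/219 = -13832/219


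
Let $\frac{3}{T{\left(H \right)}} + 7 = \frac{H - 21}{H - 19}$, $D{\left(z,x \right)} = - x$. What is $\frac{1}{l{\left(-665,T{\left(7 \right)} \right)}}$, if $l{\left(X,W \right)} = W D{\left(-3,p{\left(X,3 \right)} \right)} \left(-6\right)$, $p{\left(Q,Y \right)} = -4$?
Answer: $\frac{35}{432} \approx 0.081019$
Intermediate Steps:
$T{\left(H \right)} = \frac{3}{-7 + \frac{-21 + H}{-19 + H}}$ ($T{\left(H \right)} = \frac{3}{-7 + \frac{H - 21}{H - 19}} = \frac{3}{-7 + \frac{-21 + H}{-19 + H}}$)
$l{\left(X,W \right)} = - 24 W$ ($l{\left(X,W \right)} = W \left(\left(-1\right) \left(-4\right)\right) \left(-6\right) = W 4 \left(-6\right) = 4 W \left(-6\right) = - 24 W$)
$\frac{1}{l{\left(-665,T{\left(7 \right)} \right)}} = \frac{1}{\left(-24\right) \frac{3 \left(19 - 7\right)}{2 \left(-56 + 3 \cdot 7\right)}} = \frac{1}{\left(-24\right) \frac{3 \left(19 - 7\right)}{2 \left(-56 + 21\right)}} = \frac{1}{\left(-24\right) \frac{3}{2} \frac{1}{-35} \cdot 12} = \frac{1}{\left(-24\right) \frac{3}{2} \left(- \frac{1}{35}\right) 12} = \frac{1}{\left(-24\right) \left(- \frac{18}{35}\right)} = \frac{1}{\frac{432}{35}} = \frac{35}{432}$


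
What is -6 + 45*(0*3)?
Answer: -6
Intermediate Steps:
-6 + 45*(0*3) = -6 + 45*0 = -6 + 0 = -6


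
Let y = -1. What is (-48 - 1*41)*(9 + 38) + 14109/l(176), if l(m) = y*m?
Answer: -750317/176 ≈ -4263.2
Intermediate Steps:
l(m) = -m
(-48 - 1*41)*(9 + 38) + 14109/l(176) = (-48 - 1*41)*(9 + 38) + 14109/((-1*176)) = (-48 - 41)*47 + 14109/(-176) = -89*47 + 14109*(-1/176) = -4183 - 14109/176 = -750317/176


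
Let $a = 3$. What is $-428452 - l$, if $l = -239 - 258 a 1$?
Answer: $-427439$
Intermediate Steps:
$l = -1013$ ($l = -239 - 258 \cdot 3 \cdot 1 = -239 - 774 = -1013$)
$-428452 - l = -428452 - -1013 = -428452 + 1013 = -427439$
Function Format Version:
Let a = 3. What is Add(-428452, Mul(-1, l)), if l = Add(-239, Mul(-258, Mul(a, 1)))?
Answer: -427439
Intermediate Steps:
l = -1013 (l = Add(-239, Mul(-258, Mul(3, 1))) = Add(-239, Mul(-258, 3)) = Add(-239, -774) = -1013)
Add(-428452, Mul(-1, l)) = Add(-428452, Mul(-1, -1013)) = Add(-428452, 1013) = -427439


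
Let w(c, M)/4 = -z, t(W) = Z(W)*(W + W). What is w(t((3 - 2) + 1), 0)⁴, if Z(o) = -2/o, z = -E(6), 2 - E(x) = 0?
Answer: 4096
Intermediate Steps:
E(x) = 2 (E(x) = 2 - 1*0 = 2 + 0 = 2)
z = -2 (z = -1*2 = -2)
t(W) = -4 (t(W) = (-2/W)*(W + W) = (-2/W)*(2*W) = -4)
w(c, M) = 8 (w(c, M) = 4*(-1*(-2)) = 4*2 = 8)
w(t((3 - 2) + 1), 0)⁴ = 8⁴ = 4096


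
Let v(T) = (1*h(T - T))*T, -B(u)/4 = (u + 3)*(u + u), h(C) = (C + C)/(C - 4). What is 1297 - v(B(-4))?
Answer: 1297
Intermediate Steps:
h(C) = 2*C/(-4 + C) (h(C) = (2*C)/(-4 + C) = 2*C/(-4 + C))
B(u) = -8*u*(3 + u) (B(u) = -4*(u + 3)*(u + u) = -4*(3 + u)*2*u = -8*u*(3 + u))
v(T) = 0 (v(T) = (1*(2*(T - T)/(-4 + (T - T))))*T = (1*(2*0/(-4 + 0)))*T = (1*(2*0/(-4)))*T = (1*(2*0*(-1/4)))*T = (1*0)*T = 0*T = 0)
1297 - v(B(-4)) = 1297 - 1*0 = 1297 + 0 = 1297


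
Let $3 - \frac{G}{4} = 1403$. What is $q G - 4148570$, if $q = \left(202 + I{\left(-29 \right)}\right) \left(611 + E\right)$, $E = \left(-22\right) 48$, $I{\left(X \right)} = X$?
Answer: $426967430$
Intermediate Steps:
$G = -5600$ ($G = 12 - 5612 = -5600$)
$E = -1056$
$q = -76985$ ($q = \left(202 - 29\right) \left(611 - 1056\right) = 173 \left(-445\right) = -76985$)
$q G - 4148570 = \left(-76985\right) \left(-5600\right) - 4148570 = 431116000 - 4148570 = 426967430$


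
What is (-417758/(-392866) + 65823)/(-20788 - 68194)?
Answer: -6465009119/8739500603 ≈ -0.73975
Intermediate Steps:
(-417758/(-392866) + 65823)/(-20788 - 68194) = (-417758*(-1/392866) + 65823)/(-88982) = (208879/196433 + 65823)*(-1/88982) = (12930018238/196433)*(-1/88982) = -6465009119/8739500603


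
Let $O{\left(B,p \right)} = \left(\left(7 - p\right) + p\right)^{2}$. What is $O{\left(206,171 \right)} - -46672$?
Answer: $46721$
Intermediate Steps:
$O{\left(B,p \right)} = 49$ ($O{\left(B,p \right)} = 7^{2} = 49$)
$O{\left(206,171 \right)} - -46672 = 49 - -46672 = 49 + 46672 = 46721$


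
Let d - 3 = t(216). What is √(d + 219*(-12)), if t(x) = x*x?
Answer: √44031 ≈ 209.84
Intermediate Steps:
t(x) = x²
d = 46659 (d = 3 + 216² = 3 + 46656 = 46659)
√(d + 219*(-12)) = √(46659 + 219*(-12)) = √(46659 - 2628) = √44031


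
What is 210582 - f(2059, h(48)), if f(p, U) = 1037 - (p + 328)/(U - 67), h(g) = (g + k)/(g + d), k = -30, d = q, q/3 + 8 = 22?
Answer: 69976095/334 ≈ 2.0951e+5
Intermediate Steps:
q = 42 (q = -24 + 3*22 = -24 + 66 = 42)
d = 42
h(g) = (-30 + g)/(42 + g) (h(g) = (g - 30)/(g + 42) = (-30 + g)/(42 + g))
f(p, U) = 1037 - (328 + p)/(-67 + U)
210582 - f(2059, h(48)) = 210582 - (-69807 - 1*2059 + 1037*((-30 + 48)/(42 + 48)))/(-67 + (-30 + 48)/(42 + 48)) = 210582 - (-69807 - 2059 + 1037*(18/90))/(-67 + 18/90) = 210582 - (-69807 - 2059 + 1037*((1/90)*18))/(-67 + (1/90)*18) = 210582 - (-69807 - 2059 + 1037*(⅕))/(-67 + ⅕) = 210582 - (-69807 - 2059 + 1037/5)/(-334/5) = 210582 - (-5)*(-358293)/(334*5) = 210582 - 1*358293/334 = 210582 - 358293/334 = 69976095/334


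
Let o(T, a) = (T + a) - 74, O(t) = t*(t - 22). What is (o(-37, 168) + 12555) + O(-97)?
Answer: 24155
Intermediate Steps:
O(t) = t*(-22 + t)
o(T, a) = -74 + T + a
(o(-37, 168) + 12555) + O(-97) = ((-74 - 37 + 168) + 12555) - 97*(-22 - 97) = (57 + 12555) - 97*(-119) = 12612 + 11543 = 24155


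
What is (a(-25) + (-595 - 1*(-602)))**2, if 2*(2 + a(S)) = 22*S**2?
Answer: 47334400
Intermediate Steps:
a(S) = -2 + 11*S**2 (a(S) = -2 + (22*S**2)/2 = -2 + 11*S**2)
(a(-25) + (-595 - 1*(-602)))**2 = ((-2 + 11*(-25)**2) + (-595 - 1*(-602)))**2 = ((-2 + 11*625) + (-595 + 602))**2 = ((-2 + 6875) + 7)**2 = (6873 + 7)**2 = 6880**2 = 47334400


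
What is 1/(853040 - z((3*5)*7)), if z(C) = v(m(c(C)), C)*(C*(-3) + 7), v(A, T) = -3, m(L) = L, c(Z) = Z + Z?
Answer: 1/852116 ≈ 1.1735e-6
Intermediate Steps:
c(Z) = 2*Z
z(C) = -21 + 9*C (z(C) = -3*(C*(-3) + 7) = -3*(-3*C + 7) = -3*(7 - 3*C) = -21 + 9*C)
1/(853040 - z((3*5)*7)) = 1/(853040 - (-21 + 9*((3*5)*7))) = 1/(853040 - (-21 + 9*(15*7))) = 1/(853040 - (-21 + 9*105)) = 1/(853040 - (-21 + 945)) = 1/(853040 - 1*924) = 1/(853040 - 924) = 1/852116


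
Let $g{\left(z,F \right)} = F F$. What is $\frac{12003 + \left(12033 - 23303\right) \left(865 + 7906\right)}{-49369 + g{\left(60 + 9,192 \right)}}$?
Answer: $\frac{98837167}{12505} \approx 7903.8$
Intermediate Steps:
$g{\left(z,F \right)} = F^{2}$
$\frac{12003 + \left(12033 - 23303\right) \left(865 + 7906\right)}{-49369 + g{\left(60 + 9,192 \right)}} = \frac{12003 + \left(12033 - 23303\right) \left(865 + 7906\right)}{-49369 + 192^{2}} = \frac{12003 - 98849170}{-49369 + 36864} = \frac{12003 - 98849170}{-12505} = \left(-98837167\right) \left(- \frac{1}{12505}\right) = \frac{98837167}{12505}$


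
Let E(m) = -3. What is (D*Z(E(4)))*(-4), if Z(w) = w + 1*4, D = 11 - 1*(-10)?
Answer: -84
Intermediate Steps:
D = 21 (D = 11 + 10 = 21)
Z(w) = 4 + w (Z(w) = w + 4 = 4 + w)
(D*Z(E(4)))*(-4) = (21*(4 - 3))*(-4) = (21*1)*(-4) = 21*(-4) = -84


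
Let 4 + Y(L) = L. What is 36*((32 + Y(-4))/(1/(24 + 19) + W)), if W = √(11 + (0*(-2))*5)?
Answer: -18576/10169 + 798768*√11/10169 ≈ 258.69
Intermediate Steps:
Y(L) = -4 + L
W = √11 (W = √(11 + 0*5) = √(11 + 0) = √11 ≈ 3.3166)
36*((32 + Y(-4))/(1/(24 + 19) + W)) = 36*((32 + (-4 - 4))/(1/(24 + 19) + √11)) = 36*((32 - 8)/(1/43 + √11)) = 36*(24/(1/43 + √11)) = 864/(1/43 + √11)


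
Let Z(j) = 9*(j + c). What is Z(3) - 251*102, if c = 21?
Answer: -25386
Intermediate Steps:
Z(j) = 189 + 9*j (Z(j) = 9*(j + 21) = 9*(21 + j) = 189 + 9*j)
Z(3) - 251*102 = (189 + 9*3) - 251*102 = (189 + 27) - 25602 = 216 - 25602 = -25386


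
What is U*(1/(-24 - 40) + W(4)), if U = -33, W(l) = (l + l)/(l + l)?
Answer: -2079/64 ≈ -32.484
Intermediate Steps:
W(l) = 1 (W(l) = (2*l)/((2*l)) = (2*l)*(1/(2*l)) = 1)
U*(1/(-24 - 40) + W(4)) = -33*(1/(-24 - 40) + 1) = -33*(1/(-64) + 1) = -33*(-1/64 + 1) = -33*63/64 = -2079/64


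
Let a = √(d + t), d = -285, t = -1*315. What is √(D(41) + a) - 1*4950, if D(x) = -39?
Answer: -4950 + √(-39 + 10*I*√6) ≈ -4948.1 + 6.5213*I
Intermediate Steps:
t = -315
a = 10*I*√6 (a = √(-285 - 315) = √(-600) = 10*I*√6 ≈ 24.495*I)
√(D(41) + a) - 1*4950 = √(-39 + 10*I*√6) - 1*4950 = √(-39 + 10*I*√6) - 4950 = -4950 + √(-39 + 10*I*√6)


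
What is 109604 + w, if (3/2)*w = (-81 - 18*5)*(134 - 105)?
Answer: 106298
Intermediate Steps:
w = -3306 (w = 2*((-81 - 18*5)*(134 - 105))/3 = 2*((-81 - 1*90)*29)/3 = 2*((-81 - 90)*29)/3 = 2*(-171*29)/3 = (2/3)*(-4959) = -3306)
109604 + w = 109604 - 3306 = 106298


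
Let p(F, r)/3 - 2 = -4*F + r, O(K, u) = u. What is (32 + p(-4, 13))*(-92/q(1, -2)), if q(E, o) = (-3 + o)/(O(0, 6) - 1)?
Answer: 11500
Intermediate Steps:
p(F, r) = 6 - 12*F + 3*r (p(F, r) = 6 + 3*(-4*F + r) = 6 + 3*(r - 4*F) = 6 + (-12*F + 3*r) = 6 - 12*F + 3*r)
q(E, o) = -3/5 + o/5 (q(E, o) = (-3 + o)/(6 - 1) = (-3 + o)/5 = (-3 + o)*(1/5) = -3/5 + o/5)
(32 + p(-4, 13))*(-92/q(1, -2)) = (32 + (6 - 12*(-4) + 3*13))*(-92/(-3/5 + (1/5)*(-2))) = (32 + (6 + 48 + 39))*(-92/(-3/5 - 2/5)) = (32 + 93)*(-92/(-1)) = 125*(-92*(-1)) = 125*92 = 11500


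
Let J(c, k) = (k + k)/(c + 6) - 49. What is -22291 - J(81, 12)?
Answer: -645026/29 ≈ -22242.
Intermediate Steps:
J(c, k) = -49 + 2*k/(6 + c) (J(c, k) = (2*k)/(6 + c) - 49 = 2*k/(6 + c) - 49 = -49 + 2*k/(6 + c))
-22291 - J(81, 12) = -22291 - (-294 - 49*81 + 2*12)/(6 + 81) = -22291 - (-294 - 3969 + 24)/87 = -22291 - (-4239)/87 = -22291 - 1*(-1413/29) = -22291 + 1413/29 = -645026/29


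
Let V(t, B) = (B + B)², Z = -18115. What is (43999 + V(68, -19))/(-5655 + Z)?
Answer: -45443/23770 ≈ -1.9118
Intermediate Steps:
V(t, B) = 4*B² (V(t, B) = (2*B)² = 4*B²)
(43999 + V(68, -19))/(-5655 + Z) = (43999 + 4*(-19)²)/(-5655 - 18115) = (43999 + 4*361)/(-23770) = (43999 + 1444)*(-1/23770) = 45443*(-1/23770) = -45443/23770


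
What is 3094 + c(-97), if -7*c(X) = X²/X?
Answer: 21755/7 ≈ 3107.9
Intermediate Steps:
c(X) = -X/7 (c(X) = -X²/(7*X) = -X/7)
3094 + c(-97) = 3094 - ⅐*(-97) = 3094 + 97/7 = 21755/7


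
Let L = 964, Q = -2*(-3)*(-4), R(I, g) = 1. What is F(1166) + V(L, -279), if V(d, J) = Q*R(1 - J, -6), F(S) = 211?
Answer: 187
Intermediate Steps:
Q = -24 (Q = 6*(-4) = -24)
V(d, J) = -24 (V(d, J) = -24*1 = -24)
F(1166) + V(L, -279) = 211 - 24 = 187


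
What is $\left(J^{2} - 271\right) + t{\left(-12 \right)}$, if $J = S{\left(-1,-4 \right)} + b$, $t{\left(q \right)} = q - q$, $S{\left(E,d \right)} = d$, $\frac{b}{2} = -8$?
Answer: $129$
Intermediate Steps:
$b = -16$ ($b = 2 \left(-8\right) = -16$)
$t{\left(q \right)} = 0$
$J = -20$ ($J = -4 - 16 = -20$)
$\left(J^{2} - 271\right) + t{\left(-12 \right)} = \left(\left(-20\right)^{2} - 271\right) + 0 = \left(400 - 271\right) + 0 = 129 + 0 = 129$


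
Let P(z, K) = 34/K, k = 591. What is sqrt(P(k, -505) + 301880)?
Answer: sqrt(76986929830)/505 ≈ 549.44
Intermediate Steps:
sqrt(P(k, -505) + 301880) = sqrt(34/(-505) + 301880) = sqrt(34*(-1/505) + 301880) = sqrt(-34/505 + 301880) = sqrt(152449366/505) = sqrt(76986929830)/505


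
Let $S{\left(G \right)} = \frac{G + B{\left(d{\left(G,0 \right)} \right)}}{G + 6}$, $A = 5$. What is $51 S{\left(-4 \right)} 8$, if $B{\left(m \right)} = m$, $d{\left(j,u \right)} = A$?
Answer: $204$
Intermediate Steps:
$d{\left(j,u \right)} = 5$
$S{\left(G \right)} = \frac{5 + G}{6 + G}$ ($S{\left(G \right)} = \frac{G + 5}{G + 6} = \frac{5 + G}{6 + G}$)
$51 S{\left(-4 \right)} 8 = 51 \frac{5 - 4}{6 - 4} \cdot 8 = 51 \cdot \frac{1}{2} \cdot 1 \cdot 8 = 51 \cdot \frac{1}{2} \cdot 8 = \frac{51}{2} \cdot 8 = 204$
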